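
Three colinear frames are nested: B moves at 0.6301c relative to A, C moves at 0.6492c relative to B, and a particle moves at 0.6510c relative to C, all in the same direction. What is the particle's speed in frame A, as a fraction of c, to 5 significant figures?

u ≈ 0.97980c

Compose boost 2: (0.6492 + 0.6301)/(1 + 0.6492×0.6301) = 1.2793/1.409061 = 0.9079096
Compose boost 3: (0.6510 + 0.9079096)/(1 + 0.6510×0.9079096) = 1.558910/1.591049 = 0.97980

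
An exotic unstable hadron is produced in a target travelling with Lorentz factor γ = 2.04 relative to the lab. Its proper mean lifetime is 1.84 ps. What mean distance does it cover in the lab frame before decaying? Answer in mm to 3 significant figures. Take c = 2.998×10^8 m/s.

β = √(1 − 1/γ²) = √(1 − 1/2.04²) = 0.87161
Dilated lifetime: Δt = γτ₀ = 2.04 × 1.84 ps = 3.7536 ps
d = vΔt = 0.87161c × 3.7536 ps = 2.6131×10^8 m/s × 3.7536×10^-12 s = 0.981 mm

d ≈ 0.981 mm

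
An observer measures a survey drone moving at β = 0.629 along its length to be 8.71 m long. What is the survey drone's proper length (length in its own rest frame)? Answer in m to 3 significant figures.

L₀ ≈ 11.2 m

γ = 1/√(1 − 0.629²) = 1.2863
L₀ = γL = 1.2863 × 8.71 = 11.2 m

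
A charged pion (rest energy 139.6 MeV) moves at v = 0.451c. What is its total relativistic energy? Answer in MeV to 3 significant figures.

E ≈ 156 MeV

γ = 1/√(1 − 0.451²) = 1.1204
E = γm₀c² = 1.1204 × 139.6 MeV = 156 MeV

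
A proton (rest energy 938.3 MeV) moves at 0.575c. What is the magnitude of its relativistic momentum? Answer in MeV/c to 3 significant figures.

p ≈ 659 MeV/c

γ = 1/√(1 − 0.575²) = 1.2223
p = γβm₀c = 1.2223 × 0.575 × 938.3 MeV/c = 659 MeV/c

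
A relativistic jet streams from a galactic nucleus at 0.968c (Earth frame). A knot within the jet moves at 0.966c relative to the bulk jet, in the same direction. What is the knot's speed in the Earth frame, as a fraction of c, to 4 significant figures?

u ≈ 0.9994c

Relativistic velocity addition: u = (u' + v)/(1 + u'v/c²)
= (0.966 + 0.968)/(1 + 0.966×0.968) = 1.934/1.93509 = 0.9994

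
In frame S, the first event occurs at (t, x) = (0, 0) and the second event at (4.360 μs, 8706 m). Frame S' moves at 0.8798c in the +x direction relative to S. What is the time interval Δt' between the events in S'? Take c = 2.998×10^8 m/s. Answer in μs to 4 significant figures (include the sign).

γ = 1/√(1 − 0.8798²) = 2.10374
Δt' = γ(Δt − vΔx/c²) = 2.10374 × (4.360 μs − 0.8798×8706 m / (2.998×10^8 m/s))
= 2.10374 × (-21.1888 μs) = -44.58 μs

Δt' ≈ -44.58 μs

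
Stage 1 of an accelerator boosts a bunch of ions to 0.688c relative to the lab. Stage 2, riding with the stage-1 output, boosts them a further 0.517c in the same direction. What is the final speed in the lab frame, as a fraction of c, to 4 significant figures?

u ≈ 0.8888c

Compose boost 2: (0.517 + 0.688)/(1 + 0.517×0.688) = 1.205/1.35570 = 0.8888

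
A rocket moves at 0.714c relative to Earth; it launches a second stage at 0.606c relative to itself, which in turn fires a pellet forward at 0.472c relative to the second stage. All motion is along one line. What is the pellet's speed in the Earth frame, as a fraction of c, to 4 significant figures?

Compose boost 2: (0.606 + 0.714)/(1 + 0.606×0.714) = 1.320/1.43268 = 0.921348
Compose boost 3: (0.472 + 0.921348)/(1 + 0.472×0.921348) = 1.39335/1.43488 = 0.9711

u ≈ 0.9711c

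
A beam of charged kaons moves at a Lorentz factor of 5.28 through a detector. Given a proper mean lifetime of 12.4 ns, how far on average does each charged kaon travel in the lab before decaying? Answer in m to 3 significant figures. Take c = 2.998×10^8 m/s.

β = √(1 − 1/γ²) = √(1 − 1/5.28²) = 0.98190
Dilated lifetime: Δt = γτ₀ = 5.28 × 12.4 ns = 65.472 ns
d = vΔt = 0.98190c × 65.472 ns = 2.9437×10^8 m/s × 6.5472×10^-8 s = 19.3 m

d ≈ 19.3 m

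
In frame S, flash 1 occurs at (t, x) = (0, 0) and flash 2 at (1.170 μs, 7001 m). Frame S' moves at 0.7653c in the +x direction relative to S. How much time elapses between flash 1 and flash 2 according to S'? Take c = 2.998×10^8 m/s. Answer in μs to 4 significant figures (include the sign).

Δt' ≈ -25.95 μs

γ = 1/√(1 − 0.7653²) = 1.55358
Δt' = γ(Δt − vΔx/c²) = 1.55358 × (1.170 μs − 0.7653×7001 m / (2.998×10^8 m/s))
= 1.55358 × (-16.7015 μs) = -25.95 μs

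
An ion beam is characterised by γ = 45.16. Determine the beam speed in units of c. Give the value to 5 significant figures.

β ≈ 0.99975

β = √(1 − 1/γ²) = √(1 − 1/45.16²) = √(0.9995097) = 0.99975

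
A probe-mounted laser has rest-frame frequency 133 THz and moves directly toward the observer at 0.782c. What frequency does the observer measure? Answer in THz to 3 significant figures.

Relativistic Doppler: f_obs = f_src √((1+β)/(1−β))
= 133 × √(1.7820/0.21800) = 133 × 2.8591 = 380 THz

f_obs ≈ 380 THz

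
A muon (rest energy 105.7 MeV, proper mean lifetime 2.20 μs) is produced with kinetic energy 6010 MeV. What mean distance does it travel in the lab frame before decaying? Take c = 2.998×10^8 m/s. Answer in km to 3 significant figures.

γ = 1 + K/(m₀c²) = 1 + 6010/105.7 = 57.859
β = √(1 − 1/γ²) = 0.99985
Dilated lifetime: γτ₀ = 57.859 × 2.20 μs = 127.29 μs
d = βc·γτ₀ = 0.99985 × (2.998×10^8 m/s) × 0.00012729 s = 38.2 km

d ≈ 38.2 km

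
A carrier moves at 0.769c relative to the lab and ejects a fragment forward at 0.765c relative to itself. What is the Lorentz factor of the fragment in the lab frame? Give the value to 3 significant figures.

u_lab = (0.765 + 0.769)/(1 + 0.765×0.769) = 1.534/1.58828 = 0.965822
γ = 1/√(1 − 0.965822²) = 3.86

γ ≈ 3.86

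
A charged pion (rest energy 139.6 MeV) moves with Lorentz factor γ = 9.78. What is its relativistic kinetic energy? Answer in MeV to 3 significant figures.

γ = 9.78 (given)
K = (γ − 1)m₀c² = (9.78 − 1) × 139.6 MeV = 8.7800 × 139.6 MeV = 1230 MeV

K ≈ 1230 MeV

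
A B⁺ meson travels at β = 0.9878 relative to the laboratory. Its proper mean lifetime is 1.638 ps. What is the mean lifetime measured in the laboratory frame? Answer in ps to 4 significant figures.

γ = 1/√(1 − 0.9878²) = 6.42146
Time dilation: Δt = γτ₀ = 6.42146 × 1.638 ps = 10.52 ps

Δt ≈ 10.52 ps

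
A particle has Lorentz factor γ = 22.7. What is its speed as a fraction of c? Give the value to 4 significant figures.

β ≈ 0.9990

β = √(1 − 1/γ²) = √(1 − 1/22.7²) = √(0.998059) = 0.9990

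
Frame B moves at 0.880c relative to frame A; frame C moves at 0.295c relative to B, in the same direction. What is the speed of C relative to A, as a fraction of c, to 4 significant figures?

Compose boost 2: (0.295 + 0.880)/(1 + 0.295×0.880) = 1.175/1.25960 = 0.9328

u ≈ 0.9328c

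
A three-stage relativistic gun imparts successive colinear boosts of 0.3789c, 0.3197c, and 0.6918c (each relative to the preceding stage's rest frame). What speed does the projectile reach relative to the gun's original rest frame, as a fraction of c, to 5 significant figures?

u ≈ 0.91883c

Compose boost 2: (0.3197 + 0.3789)/(1 + 0.3197×0.3789) = 0.69860/1.121134 = 0.6231189
Compose boost 3: (0.6918 + 0.6231189)/(1 + 0.6918×0.6231189) = 1.314919/1.431074 = 0.91883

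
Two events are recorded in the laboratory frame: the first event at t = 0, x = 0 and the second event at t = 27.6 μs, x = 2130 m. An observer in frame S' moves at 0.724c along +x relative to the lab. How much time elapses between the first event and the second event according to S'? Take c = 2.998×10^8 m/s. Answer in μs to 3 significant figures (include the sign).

Δt' ≈ 32.6 μs

γ = 1/√(1 − 0.724²) = 1.4497
Δt' = γ(Δt − vΔx/c²) = 1.4497 × (27.6 μs − 0.724×2130 m / (2.998×10^8 m/s))
= 1.4497 × (22.456 μs) = 32.6 μs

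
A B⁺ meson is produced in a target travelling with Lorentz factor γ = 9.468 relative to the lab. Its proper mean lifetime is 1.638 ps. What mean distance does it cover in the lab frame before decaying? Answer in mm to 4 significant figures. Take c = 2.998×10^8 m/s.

β = √(1 − 1/γ²) = √(1 − 1/9.468²) = 0.994407
Dilated lifetime: Δt = γτ₀ = 9.468 × 1.638 ps = 15.5086 ps
d = vΔt = 0.994407c × 15.5086 ps = 2.98123×10^8 m/s × 1.55086×10^-11 s = 4.623 mm

d ≈ 4.623 mm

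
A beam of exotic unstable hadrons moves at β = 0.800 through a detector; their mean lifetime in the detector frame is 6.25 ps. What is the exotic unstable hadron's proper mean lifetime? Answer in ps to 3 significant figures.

γ = 1/√(1 − 0.800²) = 1.6667
Proper time: τ₀ = Δt/γ = 6.25/1.6667 = 3.75 ps

τ₀ ≈ 3.75 ps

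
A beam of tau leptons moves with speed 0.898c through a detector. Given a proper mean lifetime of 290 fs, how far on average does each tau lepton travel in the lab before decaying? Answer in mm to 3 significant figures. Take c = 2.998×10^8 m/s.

d ≈ 0.177 mm

γ = 1/√(1 − 0.898²) = 2.2728
Dilated lifetime: Δt = γτ₀ = 2.2728 × 290 fs = 659.10 fs
d = vΔt = 0.898c × 659.10 fs = 2.6922×10^8 m/s × 6.5910×10^-13 s = 0.177 mm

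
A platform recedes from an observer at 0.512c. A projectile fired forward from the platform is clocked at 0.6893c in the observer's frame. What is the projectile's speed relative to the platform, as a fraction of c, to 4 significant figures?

Inverse velocity addition: u' = (u − v)/(1 − uv/c²)
= (0.6893 − 0.512)/(1 − 0.6893×0.512) = 0.1773/0.647078 = 0.2740

u' ≈ 0.2740c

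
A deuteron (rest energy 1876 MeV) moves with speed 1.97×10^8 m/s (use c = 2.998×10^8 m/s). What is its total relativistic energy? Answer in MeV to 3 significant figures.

β = v/c = 1.97×10^8 / 2.998×10^8 = 0.65710
γ = 1/√(1 − 0.65710²) = 1.3266
E = γm₀c² = 1.3266 × 1876 MeV = 2490 MeV

E ≈ 2490 MeV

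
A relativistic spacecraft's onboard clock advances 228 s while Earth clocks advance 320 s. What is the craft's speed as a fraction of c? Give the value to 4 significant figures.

β ≈ 0.7017

γ = Δt/τ₀ = 320/228 = 1.40351
β = √(1 − 1/γ²) = √(1 − 1/1.40351²) = 0.7017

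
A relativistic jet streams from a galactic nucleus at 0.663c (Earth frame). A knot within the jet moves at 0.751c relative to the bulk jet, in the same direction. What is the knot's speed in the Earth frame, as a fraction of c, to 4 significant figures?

Relativistic velocity addition: u = (u' + v)/(1 + u'v/c²)
= (0.751 + 0.663)/(1 + 0.751×0.663) = 1.414/1.49791 = 0.9440

u ≈ 0.9440c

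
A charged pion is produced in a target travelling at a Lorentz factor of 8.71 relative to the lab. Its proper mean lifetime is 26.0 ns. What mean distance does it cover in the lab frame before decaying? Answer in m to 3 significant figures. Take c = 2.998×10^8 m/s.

d ≈ 67.4 m

β = √(1 − 1/γ²) = √(1 − 1/8.71²) = 0.99339
Dilated lifetime: Δt = γτ₀ = 8.71 × 26.0 ns = 226.46 ns
d = vΔt = 0.99339c × 226.46 ns = 2.9782×10^8 m/s × 2.2646×10^-7 s = 67.4 m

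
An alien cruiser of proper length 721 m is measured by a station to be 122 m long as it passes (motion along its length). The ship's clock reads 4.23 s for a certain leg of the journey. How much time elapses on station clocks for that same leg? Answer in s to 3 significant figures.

Length contraction ⇒ γ = L₀/L = 721/122 = 5.9098
Time dilation: Δt = γτ₀ = 5.9098 × 4.23 s = 25.0 s

Δt ≈ 25.0 s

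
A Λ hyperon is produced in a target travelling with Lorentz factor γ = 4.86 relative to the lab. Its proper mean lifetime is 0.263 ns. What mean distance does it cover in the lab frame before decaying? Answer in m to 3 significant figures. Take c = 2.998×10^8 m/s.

d ≈ 0.375 m

β = √(1 − 1/γ²) = √(1 − 1/4.86²) = 0.97860
Dilated lifetime: Δt = γτ₀ = 4.86 × 0.263 ns = 1.2782 ns
d = vΔt = 0.97860c × 1.2782 ns = 2.9338×10^8 m/s × 1.2782×10^-9 s = 0.375 m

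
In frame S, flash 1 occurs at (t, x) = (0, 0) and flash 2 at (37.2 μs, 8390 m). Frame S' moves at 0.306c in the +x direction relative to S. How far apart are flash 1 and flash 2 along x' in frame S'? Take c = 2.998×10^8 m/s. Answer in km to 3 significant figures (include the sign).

γ = 1/√(1 − 0.306²) = 1.0504
Δx' = γ(Δx − vΔt) = 1.0504 × (8390 m − 0.306×(2.998×10^8 m/s)×37.2×10^-6 s)
= 1.0504 × (4977.3 m) = 5.23 km

Δx' ≈ 5.23 km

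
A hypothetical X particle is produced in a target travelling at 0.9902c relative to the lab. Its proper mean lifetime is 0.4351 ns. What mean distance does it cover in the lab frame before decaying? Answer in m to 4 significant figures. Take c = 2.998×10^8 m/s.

γ = 1/√(1 − 0.9902²) = 7.16042
Dilated lifetime: Δt = γτ₀ = 7.16042 × 0.4351 ns = 3.11550 ns
d = vΔt = 0.9902c × 3.11550 ns = 2.96862×10^8 m/s × 3.11550×10^-9 s = 0.9249 m

d ≈ 0.9249 m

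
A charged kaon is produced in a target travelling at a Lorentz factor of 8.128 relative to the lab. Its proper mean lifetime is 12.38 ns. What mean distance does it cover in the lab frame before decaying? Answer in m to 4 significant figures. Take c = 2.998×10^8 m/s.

β = √(1 − 1/γ²) = √(1 − 1/8.128²) = 0.992403
Dilated lifetime: Δt = γτ₀ = 8.128 × 12.38 ns = 100.625 ns
d = vΔt = 0.992403c × 100.625 ns = 2.97522×10^8 m/s × 1.00625×10^-7 s = 29.94 m

d ≈ 29.94 m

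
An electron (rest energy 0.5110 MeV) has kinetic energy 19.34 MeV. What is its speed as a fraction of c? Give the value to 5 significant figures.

β ≈ 0.99967

γ = 1 + K/(m₀c²) = 1 + 19.34/0.5110 = 38.84736
β = √(1 − 1/γ²) = 0.99967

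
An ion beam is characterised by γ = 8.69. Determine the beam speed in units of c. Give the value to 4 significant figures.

β = √(1 − 1/γ²) = √(1 − 1/8.69²) = √(0.986758) = 0.9934

β ≈ 0.9934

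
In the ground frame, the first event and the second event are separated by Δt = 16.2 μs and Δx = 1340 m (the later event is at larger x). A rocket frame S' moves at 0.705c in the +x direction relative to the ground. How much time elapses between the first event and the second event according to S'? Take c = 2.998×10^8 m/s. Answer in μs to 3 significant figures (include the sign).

Δt' ≈ 18.4 μs

γ = 1/√(1 − 0.705²) = 1.4100
Δt' = γ(Δt − vΔx/c²) = 1.4100 × (16.2 μs − 0.705×1340 m / (2.998×10^8 m/s))
= 1.4100 × (13.049 μs) = 18.4 μs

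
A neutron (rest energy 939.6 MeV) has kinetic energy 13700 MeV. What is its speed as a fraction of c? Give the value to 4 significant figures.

β ≈ 0.9979

γ = 1 + K/(m₀c²) = 1 + 13700/939.6 = 15.5807
β = √(1 − 1/γ²) = 0.9979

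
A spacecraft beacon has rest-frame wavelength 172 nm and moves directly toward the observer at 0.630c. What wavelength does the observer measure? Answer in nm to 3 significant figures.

λ_obs ≈ 81.9 nm

Relativistic Doppler: λ_obs = λ_src √((1−β)/(1+β))
= 172 × √(0.37000/1.6300) = 172 × 0.47644 = 81.9 nm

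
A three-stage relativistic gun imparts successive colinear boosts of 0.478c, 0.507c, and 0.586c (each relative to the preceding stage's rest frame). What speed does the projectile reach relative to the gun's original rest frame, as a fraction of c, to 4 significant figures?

u ≈ 0.9414c

Compose boost 2: (0.507 + 0.478)/(1 + 0.507×0.478) = 0.9850/1.24235 = 0.792855
Compose boost 3: (0.586 + 0.792855)/(1 + 0.586×0.792855) = 1.37885/1.46461 = 0.9414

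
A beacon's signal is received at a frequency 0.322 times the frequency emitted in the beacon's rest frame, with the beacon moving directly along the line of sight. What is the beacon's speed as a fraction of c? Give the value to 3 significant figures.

f_obs/f_src = √((1−β)/(1+β)) = 0.322  ⇒  (1−β)/(1+β) = 0.10368
β = |1 − D²|/(1 + D²) = |1 − 0.10368|/(1 + 0.10368) = 0.812

β ≈ 0.812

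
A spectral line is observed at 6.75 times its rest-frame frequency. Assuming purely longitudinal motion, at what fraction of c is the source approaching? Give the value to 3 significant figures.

f_obs/f_src = √((1+β)/(1−β)) = 6.75  ⇒  (1+β)/(1−β) = 45.562
β = |1 − D²|/(1 + D²) = |1 − 45.562|/(1 + 45.562) = 0.957

β ≈ 0.957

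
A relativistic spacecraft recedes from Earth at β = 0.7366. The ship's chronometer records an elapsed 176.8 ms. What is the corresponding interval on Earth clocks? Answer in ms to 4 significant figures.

γ = 1/√(1 − 0.7366²) = 1.47857
Time dilation: Δt = γτ₀ = 1.47857 × 176.8 ms = 261.4 ms

Δt ≈ 261.4 ms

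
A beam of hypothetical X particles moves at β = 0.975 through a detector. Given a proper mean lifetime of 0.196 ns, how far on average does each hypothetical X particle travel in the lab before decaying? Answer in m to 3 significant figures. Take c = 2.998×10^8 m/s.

d ≈ 0.258 m

γ = 1/√(1 − 0.975²) = 4.5004
Dilated lifetime: Δt = γτ₀ = 4.5004 × 0.196 ns = 0.88207 ns
d = vΔt = 0.975c × 0.88207 ns = 2.9230×10^8 m/s × 8.8207×10^-10 s = 0.258 m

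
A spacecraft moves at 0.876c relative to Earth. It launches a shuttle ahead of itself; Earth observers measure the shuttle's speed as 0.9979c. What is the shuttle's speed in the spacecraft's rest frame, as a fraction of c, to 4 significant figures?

Inverse velocity addition: u' = (u − v)/(1 − uv/c²)
= (0.9979 − 0.876)/(1 − 0.9979×0.876) = 0.1219/0.125840 = 0.9687

u' ≈ 0.9687c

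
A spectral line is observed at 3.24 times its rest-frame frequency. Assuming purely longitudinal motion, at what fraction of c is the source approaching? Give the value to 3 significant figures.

f_obs/f_src = √((1+β)/(1−β)) = 3.24  ⇒  (1+β)/(1−β) = 10.498
β = |1 − D²|/(1 + D²) = |1 − 10.498|/(1 + 10.498) = 0.826

β ≈ 0.826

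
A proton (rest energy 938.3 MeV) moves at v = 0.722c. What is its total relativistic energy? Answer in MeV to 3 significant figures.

γ = 1/√(1 − 0.722²) = 1.4453
E = γm₀c² = 1.4453 × 938.3 MeV = 1360 MeV

E ≈ 1360 MeV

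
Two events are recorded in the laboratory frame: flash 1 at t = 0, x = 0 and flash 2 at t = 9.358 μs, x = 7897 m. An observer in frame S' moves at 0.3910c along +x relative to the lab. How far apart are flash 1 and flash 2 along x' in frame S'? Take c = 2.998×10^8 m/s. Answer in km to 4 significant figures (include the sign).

γ = 1/√(1 − 0.3910²) = 1.08650
Δx' = γ(Δx − vΔt) = 1.08650 × (7897 m − 0.3910×(2.998×10^8 m/s)×9.358×10^-6 s)
= 1.08650 × (6800.04 m) = 7.388 km

Δx' ≈ 7.388 km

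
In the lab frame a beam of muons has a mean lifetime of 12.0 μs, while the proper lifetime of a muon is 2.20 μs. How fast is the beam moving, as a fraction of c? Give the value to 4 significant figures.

β ≈ 0.9831

γ = Δt/τ₀ = 12.0/2.20 = 5.45455
β = √(1 − 1/γ²) = √(1 − 1/5.45455²) = 0.9831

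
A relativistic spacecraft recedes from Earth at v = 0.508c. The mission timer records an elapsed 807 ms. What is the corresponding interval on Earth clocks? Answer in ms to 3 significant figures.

Δt ≈ 937 ms

γ = 1/√(1 − 0.508²) = 1.1610
Time dilation: Δt = γτ₀ = 1.1610 × 807 ms = 937 ms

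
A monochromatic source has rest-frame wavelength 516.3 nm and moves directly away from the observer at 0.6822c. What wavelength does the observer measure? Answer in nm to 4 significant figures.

λ_obs ≈ 1188 nm

Relativistic Doppler: λ_obs = λ_src √((1+β)/(1−β))
= 516.3 × √(1.68220/0.317800) = 516.3 × 2.30071 = 1188 nm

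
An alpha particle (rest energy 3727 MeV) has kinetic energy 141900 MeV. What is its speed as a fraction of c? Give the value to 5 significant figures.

γ = 1 + K/(m₀c²) = 1 + 141900/3727 = 39.07352
β = √(1 − 1/γ²) = 0.99967

β ≈ 0.99967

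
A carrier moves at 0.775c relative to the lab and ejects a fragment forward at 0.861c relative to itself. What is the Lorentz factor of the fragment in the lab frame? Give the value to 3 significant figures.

u_lab = (0.861 + 0.775)/(1 + 0.861×0.775) = 1.636/1.66728 = 0.981242
γ = 1/√(1 − 0.981242²) = 5.19

γ ≈ 5.19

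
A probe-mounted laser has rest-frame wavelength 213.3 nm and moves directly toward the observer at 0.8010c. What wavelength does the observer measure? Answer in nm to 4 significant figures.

λ_obs ≈ 70.90 nm

Relativistic Doppler: λ_obs = λ_src √((1−β)/(1+β))
= 213.3 × √(0.199000/1.80100) = 213.3 × 0.332407 = 70.90 nm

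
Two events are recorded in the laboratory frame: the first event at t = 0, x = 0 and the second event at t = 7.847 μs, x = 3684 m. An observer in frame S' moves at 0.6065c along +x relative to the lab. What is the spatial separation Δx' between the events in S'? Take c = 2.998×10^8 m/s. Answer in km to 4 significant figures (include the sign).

Δx' ≈ 2.839 km

γ = 1/√(1 − 0.6065²) = 1.25773
Δx' = γ(Δx − vΔt) = 1.25773 × (3684 m − 0.6065×(2.998×10^8 m/s)×7.847×10^-6 s)
= 1.25773 × (2257.19 m) = 2.839 km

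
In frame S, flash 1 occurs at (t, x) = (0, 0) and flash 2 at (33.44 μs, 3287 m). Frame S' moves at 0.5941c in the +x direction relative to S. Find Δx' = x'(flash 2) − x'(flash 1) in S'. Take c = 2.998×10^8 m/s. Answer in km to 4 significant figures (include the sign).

Δx' ≈ -3.318 km

γ = 1/√(1 − 0.5941²) = 1.24318
Δx' = γ(Δx − vΔt) = 1.24318 × (3287 m − 0.5941×(2.998×10^8 m/s)×33.44×10^-6 s)
= 1.24318 × (-2669.04 m) = -3.318 km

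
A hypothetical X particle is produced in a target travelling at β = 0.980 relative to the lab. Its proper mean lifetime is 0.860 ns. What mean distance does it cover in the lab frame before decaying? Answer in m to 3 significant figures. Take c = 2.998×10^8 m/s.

γ = 1/√(1 − 0.980²) = 5.0252
Dilated lifetime: Δt = γτ₀ = 5.0252 × 0.860 ns = 4.3217 ns
d = vΔt = 0.980c × 4.3217 ns = 2.9380×10^8 m/s × 4.3217×10^-9 s = 1.27 m

d ≈ 1.27 m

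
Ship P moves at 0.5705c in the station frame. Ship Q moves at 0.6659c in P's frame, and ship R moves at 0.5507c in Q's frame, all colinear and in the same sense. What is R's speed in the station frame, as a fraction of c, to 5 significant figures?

u ≈ 0.96871c

Compose boost 2: (0.6659 + 0.5705)/(1 + 0.6659×0.5705) = 1.2364/1.379896 = 0.8960096
Compose boost 3: (0.5507 + 0.8960096)/(1 + 0.5507×0.8960096) = 1.446710/1.493432 = 0.96871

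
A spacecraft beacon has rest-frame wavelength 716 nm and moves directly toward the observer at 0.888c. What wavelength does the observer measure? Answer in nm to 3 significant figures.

λ_obs ≈ 174 nm

Relativistic Doppler: λ_obs = λ_src √((1−β)/(1+β))
= 716 × √(0.11200/1.8880) = 716 × 0.24356 = 174 nm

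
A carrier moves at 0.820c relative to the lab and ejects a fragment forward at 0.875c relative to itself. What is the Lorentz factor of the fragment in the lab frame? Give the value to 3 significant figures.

γ ≈ 6.20

u_lab = (0.875 + 0.820)/(1 + 0.875×0.820) = 1.695/1.71750 = 0.986900
γ = 1/√(1 − 0.986900²) = 6.20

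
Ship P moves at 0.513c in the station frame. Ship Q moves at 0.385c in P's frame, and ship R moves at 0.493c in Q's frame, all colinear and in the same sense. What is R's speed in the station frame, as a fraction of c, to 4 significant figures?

Compose boost 2: (0.385 + 0.513)/(1 + 0.385×0.513) = 0.8980/1.19751 = 0.749892
Compose boost 3: (0.493 + 0.749892)/(1 + 0.493×0.749892) = 1.24289/1.36970 = 0.9074

u ≈ 0.9074c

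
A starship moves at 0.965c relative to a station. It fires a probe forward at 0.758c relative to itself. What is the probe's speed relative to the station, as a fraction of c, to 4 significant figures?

Relativistic velocity addition: u = (u' + v)/(1 + u'v/c²)
= (0.758 + 0.965)/(1 + 0.758×0.965) = 1.723/1.73147 = 0.9951

u ≈ 0.9951c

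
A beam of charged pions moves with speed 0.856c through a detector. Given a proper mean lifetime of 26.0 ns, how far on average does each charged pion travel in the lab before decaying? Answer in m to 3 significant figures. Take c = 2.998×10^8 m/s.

d ≈ 12.9 m

γ = 1/√(1 − 0.856²) = 1.9343
Dilated lifetime: Δt = γτ₀ = 1.9343 × 26.0 ns = 50.292 ns
d = vΔt = 0.856c × 50.292 ns = 2.5663×10^8 m/s × 5.0292×10^-8 s = 12.9 m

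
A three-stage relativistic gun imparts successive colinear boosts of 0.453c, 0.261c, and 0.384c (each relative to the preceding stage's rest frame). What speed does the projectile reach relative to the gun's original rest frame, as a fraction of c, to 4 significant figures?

u ≈ 0.8212c

Compose boost 2: (0.261 + 0.453)/(1 + 0.261×0.453) = 0.7140/1.11823 = 0.638507
Compose boost 3: (0.384 + 0.638507)/(1 + 0.384×0.638507) = 1.02251/1.24519 = 0.8212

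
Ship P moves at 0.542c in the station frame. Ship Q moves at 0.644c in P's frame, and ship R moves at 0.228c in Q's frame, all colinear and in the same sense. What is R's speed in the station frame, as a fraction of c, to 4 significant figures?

u ≈ 0.9223c

Compose boost 2: (0.644 + 0.542)/(1 + 0.644×0.542) = 1.186/1.34905 = 0.879138
Compose boost 3: (0.228 + 0.879138)/(1 + 0.228×0.879138) = 1.10714/1.20044 = 0.9223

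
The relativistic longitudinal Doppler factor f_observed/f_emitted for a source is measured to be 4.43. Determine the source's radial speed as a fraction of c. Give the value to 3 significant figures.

f_obs/f_src = √((1+β)/(1−β)) = 4.43  ⇒  (1+β)/(1−β) = 19.625
β = |1 − D²|/(1 + D²) = |1 − 19.625|/(1 + 19.625) = 0.903

β ≈ 0.903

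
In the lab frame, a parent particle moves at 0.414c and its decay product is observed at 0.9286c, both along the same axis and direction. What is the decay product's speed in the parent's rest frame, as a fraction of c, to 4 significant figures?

u' ≈ 0.8360c

Inverse velocity addition: u' = (u − v)/(1 − uv/c²)
= (0.9286 − 0.414)/(1 − 0.9286×0.414) = 0.5146/0.615560 = 0.8360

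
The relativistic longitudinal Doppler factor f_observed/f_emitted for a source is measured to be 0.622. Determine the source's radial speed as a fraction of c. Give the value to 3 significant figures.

β ≈ 0.442

f_obs/f_src = √((1−β)/(1+β)) = 0.622  ⇒  (1−β)/(1+β) = 0.38688
β = |1 − D²|/(1 + D²) = |1 − 0.38688|/(1 + 0.38688) = 0.442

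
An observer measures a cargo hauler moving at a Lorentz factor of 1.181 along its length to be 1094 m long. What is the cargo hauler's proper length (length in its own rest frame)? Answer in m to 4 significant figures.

γ = 1.181 (given)
L₀ = γL = 1.181 × 1094 = 1292 m

L₀ ≈ 1292 m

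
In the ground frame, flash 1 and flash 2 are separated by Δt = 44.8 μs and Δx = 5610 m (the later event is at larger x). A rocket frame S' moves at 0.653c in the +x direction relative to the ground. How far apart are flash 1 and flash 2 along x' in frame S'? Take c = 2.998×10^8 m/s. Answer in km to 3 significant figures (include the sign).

Δx' ≈ -4.17 km

γ = 1/√(1 − 0.653²) = 1.3204
Δx' = γ(Δx − vΔt) = 1.3204 × (5610 m − 0.653×(2.998×10^8 m/s)×44.8×10^-6 s)
= 1.3204 × (-3160.5 m) = -4.17 km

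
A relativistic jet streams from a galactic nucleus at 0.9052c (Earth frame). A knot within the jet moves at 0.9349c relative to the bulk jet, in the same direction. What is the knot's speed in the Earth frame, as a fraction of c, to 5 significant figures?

Relativistic velocity addition: u = (u' + v)/(1 + u'v/c²)
= (0.9349 + 0.9052)/(1 + 0.9349×0.9052) = 1.8401/1.846271 = 0.99666

u ≈ 0.99666c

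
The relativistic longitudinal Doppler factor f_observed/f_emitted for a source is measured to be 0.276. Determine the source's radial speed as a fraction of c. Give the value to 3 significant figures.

f_obs/f_src = √((1−β)/(1+β)) = 0.276  ⇒  (1−β)/(1+β) = 0.076176
β = |1 − D²|/(1 + D²) = |1 − 0.076176|/(1 + 0.076176) = 0.858

β ≈ 0.858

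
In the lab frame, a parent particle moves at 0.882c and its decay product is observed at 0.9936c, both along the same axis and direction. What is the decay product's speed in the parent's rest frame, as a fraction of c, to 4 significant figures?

Inverse velocity addition: u' = (u − v)/(1 − uv/c²)
= (0.9936 − 0.882)/(1 − 0.9936×0.882) = 0.1116/0.123645 = 0.9026

u' ≈ 0.9026c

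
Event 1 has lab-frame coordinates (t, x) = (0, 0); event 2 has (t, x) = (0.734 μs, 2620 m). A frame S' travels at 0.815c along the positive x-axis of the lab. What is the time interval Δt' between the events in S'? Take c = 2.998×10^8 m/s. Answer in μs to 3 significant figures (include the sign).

γ = 1/√(1 − 0.815²) = 1.7257
Δt' = γ(Δt − vΔx/c²) = 1.7257 × (0.734 μs − 0.815×2620 m / (2.998×10^8 m/s))
= 1.7257 × (-6.3884 μs) = -11.0 μs

Δt' ≈ -11.0 μs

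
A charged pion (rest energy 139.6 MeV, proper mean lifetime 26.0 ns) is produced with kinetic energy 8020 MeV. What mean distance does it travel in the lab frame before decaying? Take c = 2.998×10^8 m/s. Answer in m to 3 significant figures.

d ≈ 456 m

γ = 1 + K/(m₀c²) = 1 + 8020/139.6 = 58.450
β = √(1 − 1/γ²) = 0.99985
Dilated lifetime: γτ₀ = 58.450 × 26.0 ns = 1519.7 ns
d = βc·γτ₀ = 0.99985 × (2.998×10^8 m/s) × 1.5197×10^-6 s = 456 m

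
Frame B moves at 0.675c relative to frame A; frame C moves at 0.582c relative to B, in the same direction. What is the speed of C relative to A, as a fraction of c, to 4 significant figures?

Compose boost 2: (0.582 + 0.675)/(1 + 0.582×0.675) = 1.257/1.39285 = 0.9025

u ≈ 0.9025c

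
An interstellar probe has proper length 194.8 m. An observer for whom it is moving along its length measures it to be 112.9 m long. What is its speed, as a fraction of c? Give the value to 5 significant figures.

γ = L₀/L = 194.8/112.9 = 1.725421
β = √(1 − 1/γ²) = 0.81492

β ≈ 0.81492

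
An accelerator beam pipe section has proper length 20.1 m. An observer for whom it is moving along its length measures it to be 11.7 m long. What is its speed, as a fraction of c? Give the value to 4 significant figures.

β ≈ 0.8131

γ = L₀/L = 20.1/11.7 = 1.71795
β = √(1 − 1/γ²) = 0.8131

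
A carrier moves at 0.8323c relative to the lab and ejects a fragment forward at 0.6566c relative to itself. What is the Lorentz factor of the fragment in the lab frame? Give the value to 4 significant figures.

γ ≈ 3.699

u_lab = (0.6566 + 0.8323)/(1 + 0.6566×0.8323) = 1.4889/1.546488 = 0.9627620
γ = 1/√(1 − 0.9627620²) = 3.699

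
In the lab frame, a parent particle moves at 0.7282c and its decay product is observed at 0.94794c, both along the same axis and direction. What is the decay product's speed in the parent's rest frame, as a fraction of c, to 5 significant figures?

Inverse velocity addition: u' = (u − v)/(1 − uv/c²)
= (0.94794 − 0.7282)/(1 − 0.94794×0.7282) = 0.21974/0.3097101 = 0.70950

u' ≈ 0.70950c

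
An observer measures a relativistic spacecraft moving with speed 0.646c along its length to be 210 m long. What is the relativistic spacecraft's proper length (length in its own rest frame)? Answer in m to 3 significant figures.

L₀ ≈ 275 m

γ = 1/√(1 − 0.646²) = 1.3100
L₀ = γL = 1.3100 × 210 = 275 m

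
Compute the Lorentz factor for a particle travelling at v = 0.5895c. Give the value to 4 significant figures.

γ = 1/√(1 − β²) = 1/√(1 − 0.5895²) = 1/√(0.652490) = 1.238

γ ≈ 1.238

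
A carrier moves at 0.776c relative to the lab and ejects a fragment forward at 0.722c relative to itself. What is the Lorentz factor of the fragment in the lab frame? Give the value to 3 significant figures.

γ ≈ 3.58

u_lab = (0.722 + 0.776)/(1 + 0.722×0.776) = 1.498/1.56027 = 0.960089
γ = 1/√(1 − 0.960089²) = 3.58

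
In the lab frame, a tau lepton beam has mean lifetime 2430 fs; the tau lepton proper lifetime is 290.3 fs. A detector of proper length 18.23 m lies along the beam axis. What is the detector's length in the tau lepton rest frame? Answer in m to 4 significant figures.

L ≈ 2.178 m

Time dilation ⇒ γ = Δt/τ₀ = 2430/290.3 = 8.37065
Length contraction: L = L₀/γ = 18.23/8.37065 = 2.178 m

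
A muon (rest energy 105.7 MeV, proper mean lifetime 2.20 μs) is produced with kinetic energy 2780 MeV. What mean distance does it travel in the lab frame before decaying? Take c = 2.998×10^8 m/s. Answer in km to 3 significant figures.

γ = 1 + K/(m₀c²) = 1 + 2780/105.7 = 27.301
β = √(1 − 1/γ²) = 0.99933
Dilated lifetime: γτ₀ = 27.301 × 2.20 μs = 60.062 μs
d = βc·γτ₀ = 0.99933 × (2.998×10^8 m/s) × 6.0062×10^-5 s = 18.0 km

d ≈ 18.0 km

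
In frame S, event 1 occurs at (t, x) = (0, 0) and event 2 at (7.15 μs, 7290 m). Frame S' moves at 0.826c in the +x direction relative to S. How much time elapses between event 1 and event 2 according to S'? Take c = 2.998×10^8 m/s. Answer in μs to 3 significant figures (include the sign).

Δt' ≈ -22.9 μs

γ = 1/√(1 − 0.826²) = 1.7741
Δt' = γ(Δt − vΔx/c²) = 1.7741 × (7.15 μs − 0.826×7290 m / (2.998×10^8 m/s))
= 1.7741 × (-12.935 μs) = -22.9 μs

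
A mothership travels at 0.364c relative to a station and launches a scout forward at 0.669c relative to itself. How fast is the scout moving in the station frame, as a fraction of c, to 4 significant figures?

u ≈ 0.8307c

Compose boost 2: (0.669 + 0.364)/(1 + 0.669×0.364) = 1.033/1.24352 = 0.8307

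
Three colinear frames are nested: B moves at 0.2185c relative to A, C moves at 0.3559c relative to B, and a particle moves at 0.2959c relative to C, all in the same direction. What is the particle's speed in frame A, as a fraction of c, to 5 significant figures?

u ≈ 0.71595c

Compose boost 2: (0.3559 + 0.2185)/(1 + 0.3559×0.2185) = 0.57440/1.077764 = 0.5329552
Compose boost 3: (0.2959 + 0.5329552)/(1 + 0.2959×0.5329552) = 0.8288552/1.157701 = 0.71595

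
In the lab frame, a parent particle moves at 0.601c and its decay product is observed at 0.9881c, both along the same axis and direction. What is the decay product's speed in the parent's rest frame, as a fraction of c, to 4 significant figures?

u' ≈ 0.9531c

Inverse velocity addition: u' = (u − v)/(1 − uv/c²)
= (0.9881 − 0.601)/(1 − 0.9881×0.601) = 0.3871/0.406152 = 0.9531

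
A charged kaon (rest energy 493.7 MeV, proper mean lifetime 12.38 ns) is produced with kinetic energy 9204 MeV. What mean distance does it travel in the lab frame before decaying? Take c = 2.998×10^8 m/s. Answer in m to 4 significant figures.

γ = 1 + K/(m₀c²) = 1 + 9204/493.7 = 19.6429
β = √(1 − 1/γ²) = 0.998703
Dilated lifetime: γτ₀ = 19.6429 × 12.38 ns = 243.179 ns
d = βc·γτ₀ = 0.998703 × (2.998×10^8 m/s) × 2.43179×10^-7 s = 72.81 m

d ≈ 72.81 m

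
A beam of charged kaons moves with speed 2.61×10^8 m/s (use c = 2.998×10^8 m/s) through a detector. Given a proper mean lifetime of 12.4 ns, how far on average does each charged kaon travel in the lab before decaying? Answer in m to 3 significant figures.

β = v/c = 2.61×10^8 / 2.998×10^8 = 0.87058
γ = 1/√(1 − 0.87058²) = 2.0324
Dilated lifetime: Δt = γτ₀ = 2.0324 × 12.4 ns = 25.202 ns
d = vΔt = 0.87058c × 25.202 ns = 2.6100×10^8 m/s × 2.5202×10^-8 s = 6.58 m

d ≈ 6.58 m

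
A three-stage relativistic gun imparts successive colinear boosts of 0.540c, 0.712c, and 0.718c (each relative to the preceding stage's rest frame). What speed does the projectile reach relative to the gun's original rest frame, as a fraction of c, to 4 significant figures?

u ≈ 0.9836c

Compose boost 2: (0.712 + 0.540)/(1 + 0.712×0.540) = 1.252/1.38448 = 0.904311
Compose boost 3: (0.718 + 0.904311)/(1 + 0.718×0.904311) = 1.62231/1.64930 = 0.9836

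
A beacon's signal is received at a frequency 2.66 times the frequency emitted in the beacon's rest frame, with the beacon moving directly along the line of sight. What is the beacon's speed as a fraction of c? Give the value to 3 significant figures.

f_obs/f_src = √((1+β)/(1−β)) = 2.66  ⇒  (1+β)/(1−β) = 7.0756
β = |1 − D²|/(1 + D²) = |1 − 7.0756|/(1 + 7.0756) = 0.752

β ≈ 0.752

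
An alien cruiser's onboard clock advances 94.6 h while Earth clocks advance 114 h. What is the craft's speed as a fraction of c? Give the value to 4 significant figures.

β ≈ 0.5580

γ = Δt/τ₀ = 114/94.6 = 1.20507
β = √(1 − 1/γ²) = √(1 − 1/1.20507²) = 0.5580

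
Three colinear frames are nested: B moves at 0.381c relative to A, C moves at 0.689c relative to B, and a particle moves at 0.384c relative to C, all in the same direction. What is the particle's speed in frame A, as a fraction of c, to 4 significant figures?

Compose boost 2: (0.689 + 0.381)/(1 + 0.689×0.381) = 1.070/1.26251 = 0.847519
Compose boost 3: (0.384 + 0.847519)/(1 + 0.384×0.847519) = 1.23152/1.32545 = 0.9291

u ≈ 0.9291c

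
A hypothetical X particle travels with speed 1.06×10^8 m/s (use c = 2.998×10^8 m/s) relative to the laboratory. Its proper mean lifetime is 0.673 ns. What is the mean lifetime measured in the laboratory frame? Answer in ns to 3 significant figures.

β = v/c = 1.06×10^8 / 2.998×10^8 = 0.35357
γ = 1/√(1 − 0.35357²) = 1.0691
Time dilation: Δt = γτ₀ = 1.0691 × 0.673 ns = 0.719 ns

Δt ≈ 0.719 ns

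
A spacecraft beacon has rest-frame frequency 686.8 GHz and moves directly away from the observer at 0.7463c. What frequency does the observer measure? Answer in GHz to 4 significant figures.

f_obs ≈ 261.8 GHz

Relativistic Doppler: f_obs = f_src √((1−β)/(1+β))
= 686.8 × √(0.253700/1.74630) = 686.8 × 0.381154 = 261.8 GHz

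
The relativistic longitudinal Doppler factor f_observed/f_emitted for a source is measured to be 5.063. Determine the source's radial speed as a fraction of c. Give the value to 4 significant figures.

β ≈ 0.9249

f_obs/f_src = √((1+β)/(1−β)) = 5.063  ⇒  (1+β)/(1−β) = 25.6340
β = |1 − D²|/(1 + D²) = |1 − 25.6340|/(1 + 25.6340) = 0.9249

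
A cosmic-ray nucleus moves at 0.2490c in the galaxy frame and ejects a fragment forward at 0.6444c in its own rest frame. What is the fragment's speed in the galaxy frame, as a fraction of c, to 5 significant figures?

u ≈ 0.76987c

Compose boost 2: (0.6444 + 0.2490)/(1 + 0.6444×0.2490) = 0.89340/1.160456 = 0.76987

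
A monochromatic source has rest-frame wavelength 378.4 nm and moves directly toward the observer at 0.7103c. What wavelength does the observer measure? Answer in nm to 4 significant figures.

Relativistic Doppler: λ_obs = λ_src √((1−β)/(1+β))
= 378.4 × √(0.289700/1.71030) = 378.4 × 0.411565 = 155.7 nm

λ_obs ≈ 155.7 nm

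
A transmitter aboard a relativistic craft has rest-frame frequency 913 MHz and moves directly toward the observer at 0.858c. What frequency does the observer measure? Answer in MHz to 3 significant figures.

f_obs ≈ 3300 MHz

Relativistic Doppler: f_obs = f_src √((1+β)/(1−β))
= 913 × √(1.8580/0.14200) = 913 × 3.6173 = 3300 MHz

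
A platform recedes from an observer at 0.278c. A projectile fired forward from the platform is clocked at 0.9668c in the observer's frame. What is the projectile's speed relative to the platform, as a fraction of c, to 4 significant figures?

Inverse velocity addition: u' = (u − v)/(1 − uv/c²)
= (0.9668 − 0.278)/(1 − 0.9668×0.278) = 0.6888/0.731230 = 0.9420

u' ≈ 0.9420c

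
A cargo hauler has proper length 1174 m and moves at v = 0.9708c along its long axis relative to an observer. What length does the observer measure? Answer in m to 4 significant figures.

L ≈ 281.6 m

γ = 1/√(1 − 0.9708²) = 4.16857
Length contraction: L = L₀/γ = 1174/4.16857 = 281.6 m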